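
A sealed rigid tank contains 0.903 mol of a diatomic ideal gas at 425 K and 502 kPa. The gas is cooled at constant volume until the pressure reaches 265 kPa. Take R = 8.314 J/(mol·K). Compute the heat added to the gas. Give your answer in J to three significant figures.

Q ≈ -3770 J

Constant volume ⇒ W = 0, so Q = ΔU = nCᵥΔT with Cᵥ = 5R/2 = 20.79 J/(mol·K).
At constant V, T₂/T₁ = P₂/P₁ ⇒ ΔT = T₁(P₂/P₁ − 1) = 425·(265/502 − 1) = -200.6 K.
ΔU = (0.903)(20.79)(-200.6) = -3766 J.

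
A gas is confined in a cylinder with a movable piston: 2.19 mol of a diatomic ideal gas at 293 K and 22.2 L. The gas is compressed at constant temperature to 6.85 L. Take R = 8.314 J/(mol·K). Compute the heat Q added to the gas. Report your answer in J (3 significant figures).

Isothermal ⇒ ΔU = 0, so Q = W = nRT ln(V₂/V₁).
Q = (2.19)(8.314)(293) ln(6.85/22.2) = 5335 × -1.176 = -6273 J.

Q ≈ -6270 J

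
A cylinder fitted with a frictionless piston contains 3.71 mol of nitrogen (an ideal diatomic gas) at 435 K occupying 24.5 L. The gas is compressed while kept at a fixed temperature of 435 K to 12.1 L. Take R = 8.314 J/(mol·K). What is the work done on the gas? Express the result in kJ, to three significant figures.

Isothermal: W = nRT ln(V₂/V₁).
W = (3.71)(8.314)(435) × ln(12.1/24.5)
  = 13418 × -0.7055
W_by_gas = -9466 J; work on gas = −W_by = 9466 J.

W ≈ 9.47 kJ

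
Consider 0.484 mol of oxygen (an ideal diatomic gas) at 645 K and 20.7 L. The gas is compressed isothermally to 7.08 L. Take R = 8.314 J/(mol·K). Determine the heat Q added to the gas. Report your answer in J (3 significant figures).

Isothermal ⇒ ΔU = 0, so Q = W = nRT ln(V₂/V₁).
Q = (0.484)(8.314)(645) ln(7.08/20.7) = 2595 × -1.073 = -2785 J.

Q ≈ -2780 J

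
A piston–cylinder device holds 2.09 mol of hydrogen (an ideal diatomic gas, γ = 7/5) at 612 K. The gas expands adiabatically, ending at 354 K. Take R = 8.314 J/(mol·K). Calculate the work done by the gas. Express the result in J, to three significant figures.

W ≈ 11200 J

Adiabatic ⇒ Q = 0, so W_by = −ΔU = nCᵥ(T₁ − T₂).
Cᵥ = 5R/2 = 20.79 J/(mol·K).
W = (2.09)(20.79)(612 − 354) = 11208 J.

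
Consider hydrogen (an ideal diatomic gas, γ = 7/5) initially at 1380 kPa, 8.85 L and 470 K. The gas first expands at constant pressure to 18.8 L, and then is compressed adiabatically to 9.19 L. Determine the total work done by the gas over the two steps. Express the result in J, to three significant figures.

Step 1 (isobaric): W = PΔV = (1380 kPa)(18.8 − 8.85 L) = 13731 J.
After step 1: P = 1380 kPa, V = 18.8 L, T = 998.4 K.
Step 2 (adiabatic): W = (P₁V₁ − P₂V₂)/(γ−1) = (25944 − 34544)/0.4 = -21500 J.
W_total = 13731 − 21500 = -7769 J.

W_total ≈ -7770 J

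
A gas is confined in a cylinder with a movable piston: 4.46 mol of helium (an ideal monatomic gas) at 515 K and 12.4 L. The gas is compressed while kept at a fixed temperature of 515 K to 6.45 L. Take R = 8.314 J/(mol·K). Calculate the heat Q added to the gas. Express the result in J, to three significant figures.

Isothermal ⇒ ΔU = 0, so Q = W = nRT ln(V₂/V₁).
Q = (4.46)(8.314)(515) ln(6.45/12.4) = 19096 × -0.6536 = -12482 J.

Q ≈ -12500 J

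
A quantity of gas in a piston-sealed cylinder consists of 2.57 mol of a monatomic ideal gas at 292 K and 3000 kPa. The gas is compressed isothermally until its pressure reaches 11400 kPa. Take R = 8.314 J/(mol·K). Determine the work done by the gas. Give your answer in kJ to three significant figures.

W ≈ -8.33 kJ

Isothermal process: W = nRT ln(V₂/V₁) = nRT ln(P₁/P₂).
W = (2.57)(8.314)(292) × ln(3000/11400)
  = 6239 × ln(0.2632) = 6239 × -1.335
W_by_gas = -8329 J.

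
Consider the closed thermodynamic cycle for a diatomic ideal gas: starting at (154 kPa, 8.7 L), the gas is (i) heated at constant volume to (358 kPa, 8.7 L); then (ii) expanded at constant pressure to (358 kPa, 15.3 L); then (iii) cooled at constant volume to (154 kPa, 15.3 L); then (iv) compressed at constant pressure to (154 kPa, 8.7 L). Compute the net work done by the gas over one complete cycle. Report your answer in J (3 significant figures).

Constant-volume legs do no work.
W(ii) = (358)(15.3 − 8.7) = 2363 J; W(iv) = (154)(8.7 − 15.3) = -1016 J.
W_net = 2363 − 1016 = 1346 J (the clockwise enclosed area).

W_net ≈ 1350 J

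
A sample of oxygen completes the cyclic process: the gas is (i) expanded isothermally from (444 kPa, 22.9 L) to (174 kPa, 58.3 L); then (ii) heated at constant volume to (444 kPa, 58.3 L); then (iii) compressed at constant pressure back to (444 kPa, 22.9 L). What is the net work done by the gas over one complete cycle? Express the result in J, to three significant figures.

W_net ≈ -6220 J

Leg (i): W = PᵢVᵢ ln(V_f/Vᵢ) = (10168) ln(58.3/22.9) = 9501 J.
Leg (ii): W = 0.
Leg (iii): W = PΔV = (444)(22.9 − 58.3) = -15718 J.
W_net = 9501 − 15718 = -6216 J.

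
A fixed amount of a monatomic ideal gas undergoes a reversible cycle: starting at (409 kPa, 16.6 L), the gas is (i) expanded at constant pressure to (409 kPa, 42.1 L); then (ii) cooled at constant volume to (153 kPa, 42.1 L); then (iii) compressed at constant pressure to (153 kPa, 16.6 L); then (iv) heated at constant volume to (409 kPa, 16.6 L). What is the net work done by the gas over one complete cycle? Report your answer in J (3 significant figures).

W_net ≈ 6530 J

Constant-volume legs do no work.
W(i) = (409)(42.1 − 16.6) = 10430 J; W(iii) = (153)(16.6 − 42.1) = -3902 J.
W_net = 10430 − 3902 = 6528 J (the clockwise enclosed area).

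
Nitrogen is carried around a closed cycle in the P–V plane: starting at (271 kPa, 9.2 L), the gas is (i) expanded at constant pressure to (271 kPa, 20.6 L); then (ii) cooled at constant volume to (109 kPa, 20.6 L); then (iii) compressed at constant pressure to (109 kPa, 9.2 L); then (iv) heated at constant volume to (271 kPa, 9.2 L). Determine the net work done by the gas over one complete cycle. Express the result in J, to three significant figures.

W_net ≈ 1850 J

Constant-volume legs do no work.
W(i) = (271)(20.6 − 9.2) = 3089 J; W(iii) = (109)(9.2 − 20.6) = -1243 J.
W_net = 3089 − 1243 = 1847 J (the clockwise enclosed area).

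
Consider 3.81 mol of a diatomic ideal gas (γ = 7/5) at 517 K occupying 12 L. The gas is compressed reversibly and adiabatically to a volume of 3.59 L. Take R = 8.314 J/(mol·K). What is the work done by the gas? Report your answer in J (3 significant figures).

W ≈ -25400 J

Adiabatic: TV^(γ−1) = const with γ = 7/5.
T₂ = T₁ (V₁/V₂)^(γ−1) = 517 × (12/3.59)^0.4 = 517 × 1.62 = 837.8 K.
W_by = nCᵥ(T₁ − T₂) = (3.81)(20.79)(517 − 837.8) = -25402 J.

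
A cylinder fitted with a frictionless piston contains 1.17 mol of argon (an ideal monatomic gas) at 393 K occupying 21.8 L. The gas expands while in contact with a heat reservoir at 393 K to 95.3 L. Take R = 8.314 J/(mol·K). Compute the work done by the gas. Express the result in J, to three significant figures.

Isothermal: W = nRT ln(V₂/V₁).
W = (1.17)(8.314)(393) × ln(95.3/21.8)
  = 3823 × 1.475
W_by_gas = 5639 J.

W ≈ 5640 J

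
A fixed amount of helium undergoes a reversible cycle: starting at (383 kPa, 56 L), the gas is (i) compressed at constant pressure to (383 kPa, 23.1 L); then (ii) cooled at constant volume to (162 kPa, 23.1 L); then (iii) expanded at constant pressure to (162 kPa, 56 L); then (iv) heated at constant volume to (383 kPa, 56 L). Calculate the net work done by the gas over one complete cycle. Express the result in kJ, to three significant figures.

W_net ≈ -7.27 kJ

Constant-volume legs do no work.
W(i) = (383)(23.1 − 56) = -12601 J; W(iii) = (162)(56 − 23.1) = 5330 J.
W_net = -12601 + 5330 = -7271 J (the counter-clockwise enclosed area).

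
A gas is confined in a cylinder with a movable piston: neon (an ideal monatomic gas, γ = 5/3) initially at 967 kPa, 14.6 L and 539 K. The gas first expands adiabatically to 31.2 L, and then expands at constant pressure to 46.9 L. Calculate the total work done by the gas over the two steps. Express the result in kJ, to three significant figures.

Step 1 (adiabatic): W = (P₁V₁ − P₂V₂)/(γ−1) = (14118 − 8510)/0.667 = 8413 J.
After step 1: P = 272.7 kPa, V = 31.2 L, T = 324.9 K.
Step 2 (isobaric): W = PΔV = (272.7 kPa)(46.9 − 31.2 L) = 4282 J.
W_total = 8413 + 4282 = 12695 J.

W_total ≈ 12.7 kJ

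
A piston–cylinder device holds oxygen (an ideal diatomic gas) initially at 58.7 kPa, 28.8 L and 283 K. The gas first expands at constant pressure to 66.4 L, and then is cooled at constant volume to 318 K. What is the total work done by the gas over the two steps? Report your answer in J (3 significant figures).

W_total ≈ 2210 J

Step 1 (isobaric): W = PΔV = (58.7 kPa)(66.4 − 28.8 L) = 2207 J.
Step 2 (isochoric): W = 0 (constant volume).
W_total = 2207 + 0 = 2207 J.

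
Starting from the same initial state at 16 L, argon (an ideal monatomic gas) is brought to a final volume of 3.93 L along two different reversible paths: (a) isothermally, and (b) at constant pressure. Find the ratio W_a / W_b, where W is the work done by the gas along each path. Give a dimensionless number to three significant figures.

W_a / W_b ≈ 1.86

Path (a) isothermal: W = P₁V₁ ln(V₂/V₁) → W_a/(P₁V₁) = -1.404.
Path (b) isobaric: W = P₁(V₂ − V₁) → W_b/(P₁V₁) = -0.7544.
W_a / W_b = -1.404 / -0.7544 = 1.861.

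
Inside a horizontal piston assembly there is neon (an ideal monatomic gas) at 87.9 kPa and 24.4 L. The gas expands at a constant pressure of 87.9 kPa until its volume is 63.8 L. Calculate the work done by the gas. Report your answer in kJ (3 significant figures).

W ≈ 3.46 kJ

Isobaric: W = P ΔV.
W = (87.9 kPa)(63.8 − 24.4 L) = (87.9)(39.4) = 3463 J.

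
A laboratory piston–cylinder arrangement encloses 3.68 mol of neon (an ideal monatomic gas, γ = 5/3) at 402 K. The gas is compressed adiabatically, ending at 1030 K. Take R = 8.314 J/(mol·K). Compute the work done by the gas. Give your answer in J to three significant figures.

Adiabatic ⇒ Q = 0, so W_by = −ΔU = nCᵥ(T₁ − T₂).
Cᵥ = 3R/2 = 12.47 J/(mol·K).
W = (3.68)(12.47)(402 − 1030) = -28821 J.

W ≈ -28800 J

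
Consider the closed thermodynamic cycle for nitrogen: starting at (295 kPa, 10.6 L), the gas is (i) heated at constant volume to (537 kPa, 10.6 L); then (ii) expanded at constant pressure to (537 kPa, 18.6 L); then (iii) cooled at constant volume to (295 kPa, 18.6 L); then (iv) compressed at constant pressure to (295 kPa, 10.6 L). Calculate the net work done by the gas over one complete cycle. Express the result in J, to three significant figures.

Constant-volume legs do no work.
W(ii) = (537)(18.6 − 10.6) = 4296 J; W(iv) = (295)(10.6 − 18.6) = -2360 J.
W_net = 4296 − 2360 = 1936 J (the clockwise enclosed area).

W_net ≈ 1940 J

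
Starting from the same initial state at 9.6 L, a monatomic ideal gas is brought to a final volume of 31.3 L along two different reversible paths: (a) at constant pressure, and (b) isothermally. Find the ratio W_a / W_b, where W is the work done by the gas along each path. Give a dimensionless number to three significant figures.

Path (a) isobaric: W = P₁(V₂ − V₁) → W_a/(P₁V₁) = 2.26.
Path (b) isothermal: W = P₁V₁ ln(V₂/V₁) → W_b/(P₁V₁) = 1.182.
W_a / W_b = 2.26 / 1.182 = 1.913.

W_a / W_b ≈ 1.91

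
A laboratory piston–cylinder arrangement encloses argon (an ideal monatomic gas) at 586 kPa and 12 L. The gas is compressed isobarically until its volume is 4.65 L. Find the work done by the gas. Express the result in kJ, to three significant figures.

Isobaric: W = P ΔV.
W = (586 kPa)(4.65 − 12 L) = (586)(-7.35) = -4307 J.

W ≈ -4.31 kJ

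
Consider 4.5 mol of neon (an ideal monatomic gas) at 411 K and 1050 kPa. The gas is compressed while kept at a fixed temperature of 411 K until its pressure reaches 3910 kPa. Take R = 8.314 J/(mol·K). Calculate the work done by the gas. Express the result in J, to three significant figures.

W ≈ -20200 J

Isothermal process: W = nRT ln(V₂/V₁) = nRT ln(P₁/P₂).
W = (4.5)(8.314)(411) × ln(1050/3910)
  = 15377 × ln(0.2685) = 15377 × -1.315
W_by_gas = -20217 J.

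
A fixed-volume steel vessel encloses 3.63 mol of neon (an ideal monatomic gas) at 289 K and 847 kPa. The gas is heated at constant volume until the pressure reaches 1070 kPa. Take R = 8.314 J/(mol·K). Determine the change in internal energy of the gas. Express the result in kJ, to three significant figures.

ΔU ≈ 3.44 kJ

Constant volume ⇒ W = 0, so Q = ΔU = nCᵥΔT with Cᵥ = 3R/2 = 12.47 J/(mol·K).
At constant V, T₂/T₁ = P₂/P₁ ⇒ ΔT = T₁(P₂/P₁ − 1) = 289·(1070/847 − 1) = 76.09 K.
ΔU = (3.63)(12.47)(76.09) = 3445 J.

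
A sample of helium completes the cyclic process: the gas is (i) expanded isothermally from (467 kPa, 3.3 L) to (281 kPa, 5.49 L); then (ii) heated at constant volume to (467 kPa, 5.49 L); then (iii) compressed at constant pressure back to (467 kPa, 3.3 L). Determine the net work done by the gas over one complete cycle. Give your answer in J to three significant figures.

Leg (i): W = PᵢVᵢ ln(V_f/Vᵢ) = (1541) ln(5.49/3.3) = 784.4 J.
Leg (ii): W = 0.
Leg (iii): W = PΔV = (467)(3.3 − 5.49) = -1023 J.
W_net = 784.4 − 1023 = -238.3 J.

W_net ≈ -238 J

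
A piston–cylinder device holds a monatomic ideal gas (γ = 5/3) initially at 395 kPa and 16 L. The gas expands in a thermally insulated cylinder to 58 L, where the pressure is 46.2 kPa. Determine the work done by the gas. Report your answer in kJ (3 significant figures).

Adiabatic: W = (P₁V₁ − P₂V₂)/(γ − 1) with γ = 5/3.
P₁V₁ = 6320 J, P₂V₂ = 2680 J.
W = (6320 − 2680) / 0.6667 = 5461 J.

W ≈ 5.46 kJ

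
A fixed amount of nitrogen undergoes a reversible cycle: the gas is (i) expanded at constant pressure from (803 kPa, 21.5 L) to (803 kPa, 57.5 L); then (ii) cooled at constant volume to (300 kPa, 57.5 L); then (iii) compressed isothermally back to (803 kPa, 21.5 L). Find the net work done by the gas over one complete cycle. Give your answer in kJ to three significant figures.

Leg (i): W = PΔV = (803)(57.5 − 21.5) = 28908 J.
Leg (ii): W = 0.
Leg (iii): W = PᵢVᵢ ln(V_f/Vᵢ) = (17250) ln(21.5/57.5) = -16969 J.
W_net = 28908 − 16969 = 11939 J.

W_net ≈ 11.9 kJ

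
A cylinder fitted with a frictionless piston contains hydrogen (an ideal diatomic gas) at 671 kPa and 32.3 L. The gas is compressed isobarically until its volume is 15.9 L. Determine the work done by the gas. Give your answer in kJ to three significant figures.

W ≈ -11.0 kJ

Isobaric: W = P ΔV.
W = (671 kPa)(15.9 − 32.3 L) = (671)(-16.4) = -11004 J.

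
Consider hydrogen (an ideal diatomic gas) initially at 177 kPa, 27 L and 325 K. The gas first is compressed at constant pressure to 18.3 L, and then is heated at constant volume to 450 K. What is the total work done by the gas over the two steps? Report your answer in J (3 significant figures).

Step 1 (isobaric): W = PΔV = (177 kPa)(18.3 − 27 L) = -1540 J.
Step 2 (isochoric): W = 0 (constant volume).
W_total = -1540 + 0 = -1540 J.

W_total ≈ -1540 J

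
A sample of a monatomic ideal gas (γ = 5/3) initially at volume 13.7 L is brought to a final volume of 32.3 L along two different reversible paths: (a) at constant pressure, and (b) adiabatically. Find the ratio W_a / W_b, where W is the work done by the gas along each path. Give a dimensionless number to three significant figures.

Path (a) isobaric: W = P₁(V₂ − V₁) → W_a/(P₁V₁) = 1.358.
Path (b) adiabatic: W = P₁V₁(1 − (V₁/V₂)^(γ−1))/(γ−1) → W_b/(P₁V₁) = 0.6532.
W_a / W_b = 1.358 / 0.6532 = 2.078.

W_a / W_b ≈ 2.08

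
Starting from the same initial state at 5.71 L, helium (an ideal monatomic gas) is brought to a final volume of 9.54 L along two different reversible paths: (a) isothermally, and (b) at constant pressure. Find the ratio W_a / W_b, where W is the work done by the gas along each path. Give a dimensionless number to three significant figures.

W_a / W_b ≈ 0.765

Path (a) isothermal: W = P₁V₁ ln(V₂/V₁) → W_a/(P₁V₁) = 0.5133.
Path (b) isobaric: W = P₁(V₂ − V₁) → W_b/(P₁V₁) = 0.6708.
W_a / W_b = 0.5133 / 0.6708 = 0.7652.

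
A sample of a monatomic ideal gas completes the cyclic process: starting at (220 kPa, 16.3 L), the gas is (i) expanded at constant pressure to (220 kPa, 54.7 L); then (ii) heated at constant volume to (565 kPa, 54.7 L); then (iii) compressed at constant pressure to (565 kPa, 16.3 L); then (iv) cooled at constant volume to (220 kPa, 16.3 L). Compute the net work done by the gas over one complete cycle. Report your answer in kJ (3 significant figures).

Constant-volume legs do no work.
W(i) = (220)(54.7 − 16.3) = 8448 J; W(iii) = (565)(16.3 − 54.7) = -21696 J.
W_net = 8448 − 21696 = -13248 J (the counter-clockwise enclosed area).

W_net ≈ -13.2 kJ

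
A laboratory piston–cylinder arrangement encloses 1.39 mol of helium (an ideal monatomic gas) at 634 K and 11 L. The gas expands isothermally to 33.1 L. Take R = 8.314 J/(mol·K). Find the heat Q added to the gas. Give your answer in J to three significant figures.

Q ≈ 8070 J

Isothermal ⇒ ΔU = 0, so Q = W = nRT ln(V₂/V₁).
Q = (1.39)(8.314)(634) ln(33.1/11) = 7327 × 1.102 = 8071 J.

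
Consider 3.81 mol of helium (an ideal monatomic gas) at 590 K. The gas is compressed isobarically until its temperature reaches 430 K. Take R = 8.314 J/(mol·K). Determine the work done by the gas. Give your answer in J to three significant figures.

W ≈ -5070 J

Isobaric: W = P ΔV = nR ΔT.
W = (3.81)(8.314)(430 − 590) = -5068 J.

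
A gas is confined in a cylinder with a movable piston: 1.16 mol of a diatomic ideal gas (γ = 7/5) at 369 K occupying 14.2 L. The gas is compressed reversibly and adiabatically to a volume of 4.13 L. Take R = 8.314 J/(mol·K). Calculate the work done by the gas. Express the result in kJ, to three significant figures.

W ≈ -5.68 kJ

Adiabatic: TV^(γ−1) = const with γ = 7/5.
T₂ = T₁ (V₁/V₂)^(γ−1) = 369 × (14.2/4.13)^0.4 = 369 × 1.639 = 604.7 K.
W_by = nCᵥ(T₁ − T₂) = (1.16)(20.79)(369 − 604.7) = -5684 J.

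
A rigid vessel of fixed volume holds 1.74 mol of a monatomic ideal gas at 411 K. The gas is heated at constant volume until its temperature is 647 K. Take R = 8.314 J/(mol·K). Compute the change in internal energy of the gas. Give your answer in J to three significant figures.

Constant volume ⇒ W = 0, so Q = ΔU = nCᵥΔT with Cᵥ = 3R/2 = 12.47 J/(mol·K).
ΔU = (1.74)(12.47)(647 − 411) = 5121 J.

ΔU ≈ 5120 J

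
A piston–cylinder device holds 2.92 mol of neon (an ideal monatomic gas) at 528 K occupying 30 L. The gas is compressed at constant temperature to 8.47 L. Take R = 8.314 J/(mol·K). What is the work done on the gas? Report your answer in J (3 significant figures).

W ≈ 16200 J

Isothermal: W = nRT ln(V₂/V₁).
W = (2.92)(8.314)(528) × ln(8.47/30)
  = 12818 × -1.265
W_by_gas = -16211 J; work on gas = −W_by = 16211 J.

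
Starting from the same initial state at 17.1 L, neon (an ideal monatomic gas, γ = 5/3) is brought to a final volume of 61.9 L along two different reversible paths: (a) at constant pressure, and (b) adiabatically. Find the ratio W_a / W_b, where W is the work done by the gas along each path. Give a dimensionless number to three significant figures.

Path (a) isobaric: W = P₁(V₂ − V₁) → W_a/(P₁V₁) = 2.62.
Path (b) adiabatic: W = P₁V₁(1 − (V₁/V₂)^(γ−1))/(γ−1) → W_b/(P₁V₁) = 0.8637.
W_a / W_b = 2.62 / 0.8637 = 3.033.

W_a / W_b ≈ 3.03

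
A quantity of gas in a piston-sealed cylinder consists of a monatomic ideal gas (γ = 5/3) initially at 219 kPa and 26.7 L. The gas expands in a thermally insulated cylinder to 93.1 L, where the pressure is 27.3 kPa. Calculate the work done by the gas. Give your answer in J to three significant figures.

Adiabatic: W = (P₁V₁ − P₂V₂)/(γ − 1) with γ = 5/3.
P₁V₁ = 5847 J, P₂V₂ = 2542 J.
W = (5847 − 2542) / 0.6667 = 4959 J.

W ≈ 4960 J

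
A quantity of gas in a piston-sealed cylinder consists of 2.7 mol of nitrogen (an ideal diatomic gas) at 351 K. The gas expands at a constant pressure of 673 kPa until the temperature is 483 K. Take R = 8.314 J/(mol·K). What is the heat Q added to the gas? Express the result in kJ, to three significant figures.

Isobaric: W = nRΔT = (2.7)(8.314)(132) = 2963 J.
ΔU = nCᵥΔT with Cᵥ = 5R/2: ΔU = (2.7)(20.79)(132) = 7408 J.
Q = ΔU + W = 7408 + 2963 = 10371 J.

Q ≈ 10.4 kJ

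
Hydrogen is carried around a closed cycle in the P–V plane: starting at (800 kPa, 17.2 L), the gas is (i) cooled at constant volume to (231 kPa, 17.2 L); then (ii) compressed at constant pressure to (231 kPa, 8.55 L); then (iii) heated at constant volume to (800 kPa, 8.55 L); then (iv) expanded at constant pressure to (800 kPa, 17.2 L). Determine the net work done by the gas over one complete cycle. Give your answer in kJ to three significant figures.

W_net ≈ 4.92 kJ

Constant-volume legs do no work.
W(ii) = (231)(8.55 − 17.2) = -1998 J; W(iv) = (800)(17.2 − 8.55) = 6920 J.
W_net = -1998 + 6920 = 4922 J (the clockwise enclosed area).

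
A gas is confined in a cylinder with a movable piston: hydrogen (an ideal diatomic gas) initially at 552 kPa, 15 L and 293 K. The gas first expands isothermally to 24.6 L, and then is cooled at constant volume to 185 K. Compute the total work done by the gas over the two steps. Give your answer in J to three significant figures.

W_total ≈ 4100 J

Step 1 (isothermal): W = P₁V₁ ln(V₂/V₁) = (8280) ln(24.6/15) = 4096 J.
Step 2 (isochoric): W = 0 (constant volume).
W_total = 4096 + 0 = 4096 J.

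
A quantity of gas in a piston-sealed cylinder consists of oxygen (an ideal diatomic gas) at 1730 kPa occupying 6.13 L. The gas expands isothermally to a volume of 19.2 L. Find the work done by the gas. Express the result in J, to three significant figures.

W ≈ 12100 J

Isothermal: W = nRT ln(V₂/V₁) = P₁V₁ ln(V₂/V₁).
P₁V₁ = (1730 kPa)(6.13 L) = 10605 J.
W = 10605 × ln(19.2/6.13) = 10605 × 1.142
W_by_gas = 12108 J.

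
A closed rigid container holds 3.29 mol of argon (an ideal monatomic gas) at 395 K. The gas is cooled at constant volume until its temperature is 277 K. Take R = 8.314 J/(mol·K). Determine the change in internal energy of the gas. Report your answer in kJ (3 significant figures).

ΔU ≈ -4.84 kJ

Constant volume ⇒ W = 0, so Q = ΔU = nCᵥΔT with Cᵥ = 3R/2 = 12.47 J/(mol·K).
ΔU = (3.29)(12.47)(277 − 395) = -4841 J.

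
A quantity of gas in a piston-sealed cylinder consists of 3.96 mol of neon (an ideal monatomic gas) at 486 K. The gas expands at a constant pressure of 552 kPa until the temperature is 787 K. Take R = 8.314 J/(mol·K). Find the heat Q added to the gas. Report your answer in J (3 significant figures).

Q ≈ 24800 J

Isobaric: W = nRΔT = (3.96)(8.314)(301) = 9910 J.
ΔU = nCᵥΔT with Cᵥ = 3R/2: ΔU = (3.96)(12.47)(301) = 14865 J.
Q = ΔU + W = 14865 + 9910 = 24775 J.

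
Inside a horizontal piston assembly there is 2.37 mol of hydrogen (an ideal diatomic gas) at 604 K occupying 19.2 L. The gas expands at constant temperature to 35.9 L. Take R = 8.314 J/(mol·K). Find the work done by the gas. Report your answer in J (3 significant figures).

W ≈ 7450 J

Isothermal: W = nRT ln(V₂/V₁).
W = (2.37)(8.314)(604) × ln(35.9/19.2)
  = 11901 × 0.6258
W_by_gas = 7448 J.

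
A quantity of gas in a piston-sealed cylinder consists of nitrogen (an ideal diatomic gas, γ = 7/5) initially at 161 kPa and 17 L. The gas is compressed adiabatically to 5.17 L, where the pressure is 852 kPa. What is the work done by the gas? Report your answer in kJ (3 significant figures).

W ≈ -4.17 kJ

Adiabatic: W = (P₁V₁ − P₂V₂)/(γ − 1) with γ = 7/5.
P₁V₁ = 2737 J, P₂V₂ = 4405 J.
W = (2737 − 4405) / 0.4 = -4170 J.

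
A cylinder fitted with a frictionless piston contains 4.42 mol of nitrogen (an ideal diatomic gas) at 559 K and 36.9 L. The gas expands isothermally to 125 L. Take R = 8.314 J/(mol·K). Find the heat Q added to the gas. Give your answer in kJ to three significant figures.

Isothermal ⇒ ΔU = 0, so Q = W = nRT ln(V₂/V₁).
Q = (4.42)(8.314)(559) ln(125/36.9) = 20542 × 1.22 = 25063 J.

Q ≈ 25.1 kJ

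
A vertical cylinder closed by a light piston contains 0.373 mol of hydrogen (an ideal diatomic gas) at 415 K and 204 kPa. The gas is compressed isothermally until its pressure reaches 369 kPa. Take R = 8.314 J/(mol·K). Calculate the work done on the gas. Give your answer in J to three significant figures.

Isothermal process: W = nRT ln(V₂/V₁) = nRT ln(P₁/P₂).
W = (0.373)(8.314)(415) × ln(204/369)
  = 1287 × ln(0.5528) = 1287 × -0.5927
W_by_gas = -762.8 J; work on gas = −W_by = 762.8 J.

W ≈ 763 J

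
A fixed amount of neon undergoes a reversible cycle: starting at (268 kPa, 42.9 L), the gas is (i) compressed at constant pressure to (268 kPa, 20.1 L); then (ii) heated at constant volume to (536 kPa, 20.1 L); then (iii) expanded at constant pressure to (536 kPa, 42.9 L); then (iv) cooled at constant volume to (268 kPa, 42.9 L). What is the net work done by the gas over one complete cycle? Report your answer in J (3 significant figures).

Constant-volume legs do no work.
W(i) = (268)(20.1 − 42.9) = -6110 J; W(iii) = (536)(42.9 − 20.1) = 12221 J.
W_net = -6110 + 12221 = 6110 J (the clockwise enclosed area).

W_net ≈ 6110 J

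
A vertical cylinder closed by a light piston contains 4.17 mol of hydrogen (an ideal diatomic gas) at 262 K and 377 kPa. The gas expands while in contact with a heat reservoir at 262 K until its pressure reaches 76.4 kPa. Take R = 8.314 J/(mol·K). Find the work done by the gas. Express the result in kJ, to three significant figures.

W ≈ 14.5 kJ

Isothermal process: W = nRT ln(V₂/V₁) = nRT ln(P₁/P₂).
W = (4.17)(8.314)(262) × ln(377/76.4)
  = 9083 × ln(4.935) = 9083 × 1.596
W_by_gas = 14499 J.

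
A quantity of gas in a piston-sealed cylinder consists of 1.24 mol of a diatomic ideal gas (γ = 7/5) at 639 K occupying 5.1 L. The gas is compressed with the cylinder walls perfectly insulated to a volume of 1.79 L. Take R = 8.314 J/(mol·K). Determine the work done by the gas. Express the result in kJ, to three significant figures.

W ≈ -8.57 kJ

Adiabatic: TV^(γ−1) = const with γ = 7/5.
T₂ = T₁ (V₁/V₂)^(γ−1) = 639 × (5.1/1.79)^0.4 = 639 × 1.52 = 971.4 K.
W_by = nCᵥ(T₁ − T₂) = (1.24)(20.79)(639 − 971.4) = -8566 J.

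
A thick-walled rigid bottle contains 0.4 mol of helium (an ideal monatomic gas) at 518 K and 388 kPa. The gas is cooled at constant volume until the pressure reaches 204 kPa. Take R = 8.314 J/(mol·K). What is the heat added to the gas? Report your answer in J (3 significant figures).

Constant volume ⇒ W = 0, so Q = ΔU = nCᵥΔT with Cᵥ = 3R/2 = 12.47 J/(mol·K).
At constant V, T₂/T₁ = P₂/P₁ ⇒ ΔT = T₁(P₂/P₁ − 1) = 518·(204/388 − 1) = -245.6 K.
ΔU = (0.4)(12.47)(-245.6) = -1225 J.

Q ≈ -1230 J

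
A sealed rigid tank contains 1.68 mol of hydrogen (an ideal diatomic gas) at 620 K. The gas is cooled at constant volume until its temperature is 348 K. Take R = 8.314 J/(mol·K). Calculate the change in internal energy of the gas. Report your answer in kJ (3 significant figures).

ΔU ≈ -9.50 kJ

Constant volume ⇒ W = 0, so Q = ΔU = nCᵥΔT with Cᵥ = 5R/2 = 20.79 J/(mol·K).
ΔU = (1.68)(20.79)(348 − 620) = -9498 J.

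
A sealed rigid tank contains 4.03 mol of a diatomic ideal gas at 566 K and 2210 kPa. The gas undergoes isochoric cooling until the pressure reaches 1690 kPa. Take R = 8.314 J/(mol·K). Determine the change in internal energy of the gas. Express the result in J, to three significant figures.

Constant volume ⇒ W = 0, so Q = ΔU = nCᵥΔT with Cᵥ = 5R/2 = 20.79 J/(mol·K).
At constant V, T₂/T₁ = P₂/P₁ ⇒ ΔT = T₁(P₂/P₁ − 1) = 566·(1690/2210 − 1) = -133.2 K.
ΔU = (4.03)(20.79)(-133.2) = -11155 J.

ΔU ≈ -11200 J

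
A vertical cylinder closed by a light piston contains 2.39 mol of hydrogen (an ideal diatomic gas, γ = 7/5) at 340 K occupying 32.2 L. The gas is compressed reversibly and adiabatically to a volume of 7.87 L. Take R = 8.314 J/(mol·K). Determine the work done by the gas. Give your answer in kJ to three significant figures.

Adiabatic: TV^(γ−1) = const with γ = 7/5.
T₂ = T₁ (V₁/V₂)^(γ−1) = 340 × (32.2/7.87)^0.4 = 340 × 1.757 = 597.4 K.
W_by = nCᵥ(T₁ − T₂) = (2.39)(20.79)(340 − 597.4) = -12784 J.

W ≈ -12.8 kJ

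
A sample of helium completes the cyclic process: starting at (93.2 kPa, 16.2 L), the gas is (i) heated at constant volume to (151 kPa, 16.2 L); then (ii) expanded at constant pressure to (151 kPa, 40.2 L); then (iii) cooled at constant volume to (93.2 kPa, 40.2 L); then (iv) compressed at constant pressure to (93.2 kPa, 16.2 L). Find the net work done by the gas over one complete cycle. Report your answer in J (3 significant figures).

W_net ≈ 1390 J

Constant-volume legs do no work.
W(ii) = (151)(40.2 − 16.2) = 3624 J; W(iv) = (93.2)(16.2 − 40.2) = -2237 J.
W_net = 3624 − 2237 = 1387 J (the clockwise enclosed area).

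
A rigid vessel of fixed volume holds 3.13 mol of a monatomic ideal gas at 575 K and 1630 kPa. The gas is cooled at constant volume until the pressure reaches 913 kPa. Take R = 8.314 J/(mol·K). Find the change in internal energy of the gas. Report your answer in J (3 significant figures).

Constant volume ⇒ W = 0, so Q = ΔU = nCᵥΔT with Cᵥ = 3R/2 = 12.47 J/(mol·K).
At constant V, T₂/T₁ = P₂/P₁ ⇒ ΔT = T₁(P₂/P₁ − 1) = 575·(913/1630 − 1) = -252.9 K.
ΔU = (3.13)(12.47)(-252.9) = -9873 J.

ΔU ≈ -9870 J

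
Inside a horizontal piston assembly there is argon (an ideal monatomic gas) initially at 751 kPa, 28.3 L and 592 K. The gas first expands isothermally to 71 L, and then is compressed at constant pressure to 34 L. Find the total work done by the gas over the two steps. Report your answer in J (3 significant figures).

Step 1 (isothermal): W = P₁V₁ ln(V₂/V₁) = (21253) ln(71/28.3) = 19549 J.
After step 1: P = 299.3 kPa, V = 71 L, T = 592 K.
Step 2 (isobaric): W = PΔV = (299.3 kPa)(34 − 71 L) = -11076 J.
W_total = 19549 − 11076 = 8474 J.

W_total ≈ 8470 J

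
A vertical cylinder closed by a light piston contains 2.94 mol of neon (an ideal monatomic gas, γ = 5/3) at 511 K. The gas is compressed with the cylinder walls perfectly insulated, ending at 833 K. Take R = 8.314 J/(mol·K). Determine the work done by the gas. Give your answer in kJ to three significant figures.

W ≈ -11.8 kJ

Adiabatic ⇒ Q = 0, so W_by = −ΔU = nCᵥ(T₁ − T₂).
Cᵥ = 3R/2 = 12.47 J/(mol·K).
W = (2.94)(12.47)(511 − 833) = -11806 J.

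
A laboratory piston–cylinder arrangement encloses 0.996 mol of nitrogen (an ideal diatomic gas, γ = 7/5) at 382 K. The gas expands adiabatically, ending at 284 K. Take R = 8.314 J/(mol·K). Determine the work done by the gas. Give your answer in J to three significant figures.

W ≈ 2030 J

Adiabatic ⇒ Q = 0, so W_by = −ΔU = nCᵥ(T₁ − T₂).
Cᵥ = 5R/2 = 20.79 J/(mol·K).
W = (0.996)(20.79)(382 − 284) = 2029 J.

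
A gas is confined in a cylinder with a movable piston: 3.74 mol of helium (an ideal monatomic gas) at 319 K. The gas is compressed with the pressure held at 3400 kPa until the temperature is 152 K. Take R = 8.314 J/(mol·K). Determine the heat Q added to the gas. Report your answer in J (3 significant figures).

Q ≈ -13000 J

Isobaric: W = nRΔT = (3.74)(8.314)(-167) = -5193 J.
ΔU = nCᵥΔT with Cᵥ = 3R/2: ΔU = (3.74)(12.47)(-167) = -7789 J.
Q = ΔU + W = -7789 − 5193 = -12982 J.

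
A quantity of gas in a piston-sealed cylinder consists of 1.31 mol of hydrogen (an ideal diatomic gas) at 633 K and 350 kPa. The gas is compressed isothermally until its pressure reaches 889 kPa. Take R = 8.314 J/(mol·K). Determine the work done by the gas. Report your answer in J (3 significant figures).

W ≈ -6430 J

Isothermal process: W = nRT ln(V₂/V₁) = nRT ln(P₁/P₂).
W = (1.31)(8.314)(633) × ln(350/889)
  = 6894 × ln(0.3937) = 6894 × -0.9322
W_by_gas = -6427 J.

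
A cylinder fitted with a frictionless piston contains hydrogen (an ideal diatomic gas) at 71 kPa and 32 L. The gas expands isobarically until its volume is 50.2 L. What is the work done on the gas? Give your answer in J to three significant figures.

Isobaric: W = P ΔV.
W = (71 kPa)(50.2 − 32 L) = (71)(18.2) = 1292 J.
Work on gas = −W_by = -1292 J.

W ≈ -1290 J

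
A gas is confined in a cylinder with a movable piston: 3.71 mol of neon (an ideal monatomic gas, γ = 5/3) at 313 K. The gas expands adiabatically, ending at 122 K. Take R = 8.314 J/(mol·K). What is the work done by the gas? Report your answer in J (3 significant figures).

W ≈ 8840 J

Adiabatic ⇒ Q = 0, so W_by = −ΔU = nCᵥ(T₁ − T₂).
Cᵥ = 3R/2 = 12.47 J/(mol·K).
W = (3.71)(12.47)(313 − 122) = 8837 J.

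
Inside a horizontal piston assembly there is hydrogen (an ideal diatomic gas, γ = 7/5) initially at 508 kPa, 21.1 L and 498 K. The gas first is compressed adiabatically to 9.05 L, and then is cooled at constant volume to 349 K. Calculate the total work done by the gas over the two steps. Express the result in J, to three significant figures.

Step 1 (adiabatic): W = (P₁V₁ − P₂V₂)/(γ−1) = (10719 − 15038)/0.4 = -10799 J.
Step 2 (isochoric): W = 0 (constant volume).
W_total = -10799 + 0 = -10799 J.

W_total ≈ -10800 J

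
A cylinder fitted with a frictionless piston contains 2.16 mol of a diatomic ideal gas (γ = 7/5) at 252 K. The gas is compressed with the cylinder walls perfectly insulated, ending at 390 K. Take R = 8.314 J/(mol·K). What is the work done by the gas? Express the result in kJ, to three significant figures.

Adiabatic ⇒ Q = 0, so W_by = −ΔU = nCᵥ(T₁ − T₂).
Cᵥ = 5R/2 = 20.79 J/(mol·K).
W = (2.16)(20.79)(252 − 390) = -6196 J.

W ≈ -6.20 kJ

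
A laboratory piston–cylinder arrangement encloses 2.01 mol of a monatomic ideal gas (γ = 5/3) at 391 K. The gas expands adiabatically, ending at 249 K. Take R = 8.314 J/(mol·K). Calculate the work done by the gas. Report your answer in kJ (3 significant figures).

W ≈ 3.56 kJ

Adiabatic ⇒ Q = 0, so W_by = −ΔU = nCᵥ(T₁ − T₂).
Cᵥ = 3R/2 = 12.47 J/(mol·K).
W = (2.01)(12.47)(391 − 249) = 3559 J.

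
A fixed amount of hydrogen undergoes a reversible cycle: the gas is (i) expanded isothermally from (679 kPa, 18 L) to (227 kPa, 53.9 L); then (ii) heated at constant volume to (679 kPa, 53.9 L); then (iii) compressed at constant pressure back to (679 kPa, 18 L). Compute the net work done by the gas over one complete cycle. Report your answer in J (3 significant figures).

W_net ≈ -11000 J

Leg (i): W = PᵢVᵢ ln(V_f/Vᵢ) = (12222) ln(53.9/18) = 13405 J.
Leg (ii): W = 0.
Leg (iii): W = PΔV = (679)(18 − 53.9) = -24376 J.
W_net = 13405 − 24376 = -10972 J.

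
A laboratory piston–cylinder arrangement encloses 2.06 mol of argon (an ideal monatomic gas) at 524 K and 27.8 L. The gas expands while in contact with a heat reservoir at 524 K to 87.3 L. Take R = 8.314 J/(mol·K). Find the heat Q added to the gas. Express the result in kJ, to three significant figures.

Q ≈ 10.3 kJ

Isothermal ⇒ ΔU = 0, so Q = W = nRT ln(V₂/V₁).
Q = (2.06)(8.314)(524) ln(87.3/27.8) = 8974 × 1.144 = 10270 J.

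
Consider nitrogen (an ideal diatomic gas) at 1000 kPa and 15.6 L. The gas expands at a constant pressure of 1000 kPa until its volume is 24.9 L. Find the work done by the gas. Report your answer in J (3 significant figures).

W ≈ 9300 J

Isobaric: W = P ΔV.
W = (1000 kPa)(24.9 − 15.6 L) = (1000)(9.3) = 9300 J.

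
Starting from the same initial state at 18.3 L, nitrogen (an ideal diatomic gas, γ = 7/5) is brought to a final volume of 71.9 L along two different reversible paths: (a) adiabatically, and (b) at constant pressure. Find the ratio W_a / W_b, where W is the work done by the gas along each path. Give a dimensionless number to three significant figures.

Path (a) adiabatic: W = P₁V₁(1 − (V₁/V₂)^(γ−1))/(γ−1) → W_a/(P₁V₁) = 1.054.
Path (b) isobaric: W = P₁(V₂ − V₁) → W_b/(P₁V₁) = 2.929.
W_a / W_b = 1.054 / 2.929 = 0.3598.

W_a / W_b ≈ 0.360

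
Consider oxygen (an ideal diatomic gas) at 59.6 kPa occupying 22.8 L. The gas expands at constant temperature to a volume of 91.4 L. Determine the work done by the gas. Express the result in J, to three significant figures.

Isothermal: W = nRT ln(V₂/V₁) = P₁V₁ ln(V₂/V₁).
P₁V₁ = (59.6 kPa)(22.8 L) = 1359 J.
W = 1359 × ln(91.4/22.8) = 1359 × 1.388
W_by_gas = 1887 J.

W ≈ 1890 J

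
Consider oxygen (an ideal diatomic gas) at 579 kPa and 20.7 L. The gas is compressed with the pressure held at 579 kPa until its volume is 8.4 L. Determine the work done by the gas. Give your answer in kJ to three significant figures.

Isobaric: W = P ΔV.
W = (579 kPa)(8.4 − 20.7 L) = (579)(-12.3) = -7122 J.

W ≈ -7.12 kJ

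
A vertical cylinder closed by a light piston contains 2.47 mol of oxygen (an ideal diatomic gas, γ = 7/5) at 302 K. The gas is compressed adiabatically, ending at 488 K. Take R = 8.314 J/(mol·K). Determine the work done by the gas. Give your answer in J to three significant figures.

W ≈ -9550 J

Adiabatic ⇒ Q = 0, so W_by = −ΔU = nCᵥ(T₁ − T₂).
Cᵥ = 5R/2 = 20.79 J/(mol·K).
W = (2.47)(20.79)(302 − 488) = -9549 J.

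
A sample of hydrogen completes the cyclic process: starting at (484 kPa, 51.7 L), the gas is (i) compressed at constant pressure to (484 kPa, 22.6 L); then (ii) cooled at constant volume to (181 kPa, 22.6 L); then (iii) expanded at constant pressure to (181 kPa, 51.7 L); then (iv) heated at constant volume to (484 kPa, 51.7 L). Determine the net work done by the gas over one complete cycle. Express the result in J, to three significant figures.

W_net ≈ -8820 J

Constant-volume legs do no work.
W(i) = (484)(22.6 − 51.7) = -14084 J; W(iii) = (181)(51.7 − 22.6) = 5267 J.
W_net = -14084 + 5267 = -8817 J (the counter-clockwise enclosed area).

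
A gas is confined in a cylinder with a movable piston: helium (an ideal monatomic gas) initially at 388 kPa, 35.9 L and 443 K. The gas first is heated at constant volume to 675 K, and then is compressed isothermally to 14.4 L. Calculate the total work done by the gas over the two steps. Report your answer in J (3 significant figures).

Step 1 (isochoric): W = 0 (constant volume).
After step 1: P = 591.2 kPa (V unchanged).
Step 2 (isothermal): W = P₁V₁ ln(V₂/V₁) = (21224) ln(14.4/35.9) = -19388 J.
W_total = 0 − 19388 = -19388 J.

W_total ≈ -19400 J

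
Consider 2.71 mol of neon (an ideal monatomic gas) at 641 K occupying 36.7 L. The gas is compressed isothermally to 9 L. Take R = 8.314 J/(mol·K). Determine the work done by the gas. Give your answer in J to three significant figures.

W ≈ -20300 J

Isothermal: W = nRT ln(V₂/V₁).
W = (2.71)(8.314)(641) × ln(9/36.7)
  = 14442 × -1.406
W_by_gas = -20299 J.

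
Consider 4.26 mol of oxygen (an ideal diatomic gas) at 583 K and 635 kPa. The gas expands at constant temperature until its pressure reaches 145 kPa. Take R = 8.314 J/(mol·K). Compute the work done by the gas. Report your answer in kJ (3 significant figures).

Isothermal process: W = nRT ln(V₂/V₁) = nRT ln(P₁/P₂).
W = (4.26)(8.314)(583) × ln(635/145)
  = 20648 × ln(4.379) = 20648 × 1.477
W_by_gas = 30496 J.

W ≈ 30.5 kJ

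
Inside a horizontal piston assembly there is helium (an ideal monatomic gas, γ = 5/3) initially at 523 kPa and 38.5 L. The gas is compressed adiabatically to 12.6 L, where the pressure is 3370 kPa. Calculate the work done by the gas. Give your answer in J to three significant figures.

Adiabatic: W = (P₁V₁ − P₂V₂)/(γ − 1) with γ = 5/3.
P₁V₁ = 20136 J, P₂V₂ = 42462 J.
W = (20136 − 42462) / 0.6667 = -33490 J.

W ≈ -33500 J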